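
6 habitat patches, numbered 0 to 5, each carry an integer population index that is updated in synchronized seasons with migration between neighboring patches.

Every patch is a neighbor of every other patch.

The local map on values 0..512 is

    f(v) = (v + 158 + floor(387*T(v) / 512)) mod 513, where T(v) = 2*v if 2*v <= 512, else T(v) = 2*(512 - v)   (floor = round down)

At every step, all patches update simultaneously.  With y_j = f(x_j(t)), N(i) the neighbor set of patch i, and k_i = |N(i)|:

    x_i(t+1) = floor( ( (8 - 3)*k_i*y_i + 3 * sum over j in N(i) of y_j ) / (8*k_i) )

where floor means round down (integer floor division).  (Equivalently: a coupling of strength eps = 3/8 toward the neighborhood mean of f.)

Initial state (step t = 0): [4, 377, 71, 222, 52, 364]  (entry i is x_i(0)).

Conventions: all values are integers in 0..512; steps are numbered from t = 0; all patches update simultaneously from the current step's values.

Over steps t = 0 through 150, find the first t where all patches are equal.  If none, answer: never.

Answer: 24
Key observation: Synchronization is absorbing here: once all patches are equal they stay equal, and step 24 is the first all-equal step.

Derivation:
t=0: [4, 377, 71, 222, 52, 364]  (not all equal)
t=1: [201, 233, 293, 220, 267, 236]  (not all equal)
t=2: [184, 228, 250, 210, 257, 232]  (not all equal)
t=3: [155, 215, 245, 190, 254, 221]  (not all equal)
t=4: [99, 182, 224, 148, 236, 191]  (not all equal)
t=5: [305, 138, 195, 90, 212, 150]  (not all equal)
t=6: [255, 388, 184, 322, 208, 122]  (not all equal)
t=7: [269, 233, 171, 251, 204, 367]  (not all equal)
t=8: [248, 220, 134, 244, 179, 220]  (not all equal)
t=9: [259, 221, 384, 254, 164, 221]  (not all equal)
t=10: [250, 203, 215, 248, 124, 203]  (not all equal)
t=11: [262, 197, 214, 259, 370, 197]  (not all equal)
t=12: [250, 170, 194, 251, 220, 170]  (not all equal)
t=13: [225, 115, 148, 227, 184, 115]  (not all equal)
t=14: [223, 353, 116, 226, 166, 353]  (not all equal)
t=15: [217, 236, 352, 221, 138, 236]  (not all equal)
t=16: [224, 250, 251, 230, 397, 250]  (not all equal)
t=17: [223, 259, 260, 231, 227, 259]  (not all equal)
t=18: [225, 269, 269, 236, 230, 269]  (not all equal)
t=19: [228, 267, 267, 243, 235, 267]  (not all equal)
t=20: [235, 271, 271, 256, 245, 271]  (not all equal)
t=21: [250, 275, 275, 280, 264, 275]  (not all equal)
t=22: [274, 277, 277, 276, 280, 277]  (not all equal)
t=23: [277, 276, 276, 276, 275, 276]  (not all equal)
t=24: [277, 277, 277, 277, 277, 277]  (all equal)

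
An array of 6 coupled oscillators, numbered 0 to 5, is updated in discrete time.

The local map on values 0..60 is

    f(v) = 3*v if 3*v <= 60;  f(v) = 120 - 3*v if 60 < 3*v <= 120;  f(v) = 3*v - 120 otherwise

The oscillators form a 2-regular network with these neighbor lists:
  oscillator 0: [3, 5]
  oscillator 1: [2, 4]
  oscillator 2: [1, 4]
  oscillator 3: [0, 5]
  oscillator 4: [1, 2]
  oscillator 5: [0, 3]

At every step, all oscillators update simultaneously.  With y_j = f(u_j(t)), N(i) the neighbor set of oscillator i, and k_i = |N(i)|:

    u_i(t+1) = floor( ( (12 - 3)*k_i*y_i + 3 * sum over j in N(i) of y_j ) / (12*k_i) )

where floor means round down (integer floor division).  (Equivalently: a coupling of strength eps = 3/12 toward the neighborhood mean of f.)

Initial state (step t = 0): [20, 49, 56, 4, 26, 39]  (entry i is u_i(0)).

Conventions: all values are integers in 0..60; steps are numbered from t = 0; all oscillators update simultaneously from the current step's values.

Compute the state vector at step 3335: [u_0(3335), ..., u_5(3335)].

Simulating step by step:
t=0: [20, 49, 56, 4, 26, 39]
t=1: [46, 31, 44, 16, 40, 11]
t=2: [23, 21, 12, 42, 4, 33]
t=3: [41, 48, 35, 13, 20, 22]
t=4: [13, 27, 21, 36, 49, 45]
t=5: [32, 39, 51, 15, 32, 17]
t=6: [30, 9, 28, 43, 22, 46]
t=7: [25, 31, 37, 12, 48, 18]
t=8: [45, 24, 13, 39, 22, 50]
t=9: [15, 47, 42, 7, 51, 24]
t=10: [42, 20, 11, 27, 28, 44]
t=11: [10, 53, 36, 31, 38, 14]
t=12: [31, 31, 14, 29, 10, 38]
t=13: [25, 29, 38, 28, 31, 12]
t=14: [42, 28, 12, 37, 25, 37]
t=15: [6, 37, 37, 8, 42, 8]
t=16: [19, 8, 8, 23, 6, 23]
t=17: [55, 23, 23, 51, 19, 51]
t=18: [42, 51, 51, 34, 55, 34]
t=19: [9, 34, 34, 16, 42, 16]
t=20: [32, 16, 16, 45, 9, 45]
t=21: [21, 45, 45, 16, 32, 16]
t=22: [54, 16, 16, 49, 21, 49]
t=23: [38, 49, 49, 28, 54, 28]
t=24: [13, 28, 28, 32, 38, 32]
t=25: [35, 32, 32, 25, 13, 25]
t=26: [22, 25, 25, 41, 35, 41]
t=27: [41, 41, 41, 9, 22, 9]
t=28: [9, 9, 9, 24, 41, 24]
t=29: [32, 24, 24, 45, 9, 45]
t=30: [21, 45, 45, 16, 32, 16]

Answer: [38, 49, 49, 28, 54, 28]
Key observation: The state at step 21, [21, 45, 45, 16, 32, 16], reappears at step 30: the system is in a cycle of period 9 from step 21 on.  Therefore the state at step 3335 equals the state at step 21 + ((3335 - 21) mod 9) = 23, which is [38, 49, 49, 28, 54, 28].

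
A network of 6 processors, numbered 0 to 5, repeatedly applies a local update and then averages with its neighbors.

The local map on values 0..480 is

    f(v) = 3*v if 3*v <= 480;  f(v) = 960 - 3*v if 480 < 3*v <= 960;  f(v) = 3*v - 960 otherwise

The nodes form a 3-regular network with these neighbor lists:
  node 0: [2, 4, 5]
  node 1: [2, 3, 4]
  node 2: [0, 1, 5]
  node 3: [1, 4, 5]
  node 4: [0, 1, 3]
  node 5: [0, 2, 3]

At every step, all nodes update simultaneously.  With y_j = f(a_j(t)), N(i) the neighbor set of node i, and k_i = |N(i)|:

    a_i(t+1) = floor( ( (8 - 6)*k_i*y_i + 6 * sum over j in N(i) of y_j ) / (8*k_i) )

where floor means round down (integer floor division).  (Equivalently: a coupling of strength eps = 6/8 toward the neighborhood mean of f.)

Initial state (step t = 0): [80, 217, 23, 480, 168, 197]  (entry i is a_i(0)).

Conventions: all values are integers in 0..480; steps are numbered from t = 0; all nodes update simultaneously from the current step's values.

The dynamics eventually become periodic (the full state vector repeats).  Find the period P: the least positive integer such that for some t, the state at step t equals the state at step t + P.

Simulating step by step:
t=0: [80, 217, 23, 480, 168, 197]
t=1: [283, 328, 246, 403, 371, 289]
t=2: [144, 162, 112, 129, 134, 168]
t=3: [406, 399, 424, 429, 423, 402]
t=4: [281, 296, 263, 279, 282, 285]
t=5: [126, 120, 116, 103, 106, 129]
t=6: [357, 333, 368, 343, 341, 355]
t=7: [105, 78, 99, 69, 70, 107]
t=8: [285, 237, 291, 243, 241, 285]
t=9: [133, 201, 136, 205, 205, 132]
t=10: [387, 363, 390, 360, 361, 387]
t=11: [183, 145, 185, 143, 143, 183]
t=12: [414, 424, 415, 426, 426, 414]
t=13: [291, 308, 290, 307, 307, 291]
t=14: [75, 51, 75, 50, 50, 75]
t=15: [206, 169, 207, 169, 169, 206]
t=16: [369, 424, 369, 425, 425, 369]
t=17: [189, 272, 188, 272, 272, 189]
t=18: [331, 207, 331, 206, 206, 331]
t=19: [110, 264, 109, 264, 264, 110]
t=20: [288, 207, 288, 208, 208, 288]
t=21: [156, 276, 156, 276, 276, 156]
t=22: [384, 216, 384, 216, 216, 384]
t=23: [222, 282, 222, 282, 282, 222]
t=24: [249, 159, 249, 159, 159, 249]
t=25: [279, 411, 279, 411, 411, 279]
t=26: [160, 235, 160, 235, 235, 160]
t=27: [423, 311, 423, 311, 311, 423]
t=28: [238, 97, 238, 97, 97, 238]
t=29: [257, 279, 257, 279, 279, 257]
t=30: [172, 139, 172, 139, 139, 172]
t=31: [437, 423, 437, 423, 423, 437]
t=32: [340, 319, 340, 319, 319, 340]
t=33: [45, 17, 45, 17, 17, 45]
t=34: [114, 72, 114, 72, 72, 114]
t=35: [310, 247, 310, 247, 247, 310]
t=36: [77, 171, 77, 171, 171, 77]
t=37: [285, 393, 285, 393, 393, 285]
t=38: [133, 190, 133, 190, 190, 133]
t=39: [396, 392, 396, 392, 392, 396]
t=40: [225, 219, 225, 219, 219, 225]
t=41: [289, 298, 289, 298, 298, 289]
t=42: [86, 72, 86, 72, 72, 86]
t=43: [247, 226, 247, 226, 226, 247]
t=44: [234, 266, 234, 266, 266, 234]
t=45: [234, 186, 234, 186, 186, 234]
t=46: [294, 366, 294, 366, 366, 294]
t=47: [93, 123, 93, 123, 123, 93]
t=48: [301, 346, 301, 346, 346, 301]
t=49: [62, 72, 62, 72, 72, 62]
t=50: [193, 208, 193, 208, 208, 193]
t=51: [369, 347, 369, 347, 347, 369]
t=52: [130, 97, 130, 97, 97, 130]
t=53: [365, 315, 365, 315, 315, 365]
t=54: [105, 45, 105, 45, 45, 105]
t=55: [270, 180, 270, 180, 180, 270]
t=56: [217, 352, 217, 352, 352, 217]
t=57: [255, 149, 255, 149, 149, 255]
t=58: [258, 384, 258, 384, 384, 258]
t=59: [187, 190, 187, 190, 190, 187]
t=60: [396, 392, 396, 392, 392, 396]

Answer: 21
Key observation: The state at step 39, [396, 392, 396, 392, 392, 396], reappears at step 60 — and no state repeats earlier — so the cycle the system enters has period 21.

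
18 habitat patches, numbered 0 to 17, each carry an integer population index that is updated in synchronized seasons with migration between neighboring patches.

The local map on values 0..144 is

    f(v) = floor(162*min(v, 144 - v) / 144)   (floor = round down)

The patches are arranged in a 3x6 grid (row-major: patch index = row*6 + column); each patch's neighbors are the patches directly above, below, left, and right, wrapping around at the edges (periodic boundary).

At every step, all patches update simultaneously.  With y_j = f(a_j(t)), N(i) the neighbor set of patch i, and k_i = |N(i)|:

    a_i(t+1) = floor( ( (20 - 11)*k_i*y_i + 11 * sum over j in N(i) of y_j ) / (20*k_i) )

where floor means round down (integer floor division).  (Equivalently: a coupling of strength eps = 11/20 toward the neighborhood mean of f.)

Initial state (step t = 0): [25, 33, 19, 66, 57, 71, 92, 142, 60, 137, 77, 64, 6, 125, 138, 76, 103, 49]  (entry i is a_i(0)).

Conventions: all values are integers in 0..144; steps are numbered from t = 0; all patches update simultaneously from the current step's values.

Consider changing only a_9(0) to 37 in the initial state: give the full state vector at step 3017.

Answer: [75, 75, 75, 75, 75, 75, 75, 75, 75, 75, 75, 75, 75, 75, 75, 75, 75, 75]
Key observation: The state at step 12, [77, 77, 77, 77, 77, 77, 77, 77, 77, 77, 77, 77, 77, 77, 77, 77, 77, 77], reappears at step 14: the system is in a cycle of period 2 from step 12 on.  Therefore the state at step 3017 equals the state at step 12 + ((3017 - 12) mod 2) = 13, which is [75, 75, 75, 75, 75, 75, 75, 75, 75, 75, 75, 75, 75, 75, 75, 75, 75, 75].

Derivation:
t=0: [25, 33, 19, 66, 57, 71, 92, 142, 60, 37, 77, 64, 6, 125, 138, 76, 103, 49]
t=1: [37, 26, 34, 61, 66, 65, 40, 26, 39, 58, 64, 69, 24, 16, 28, 57, 57, 52]
t=2: [42, 30, 40, 63, 71, 67, 44, 31, 41, 63, 70, 68, 34, 24, 36, 60, 65, 59]
t=3: [47, 35, 46, 67, 76, 70, 48, 36, 46, 67, 76, 71, 43, 32, 43, 64, 72, 65]
t=4: [53, 42, 52, 71, 76, 73, 54, 42, 52, 71, 76, 74, 51, 40, 50, 70, 77, 72]
t=5: [59, 49, 59, 75, 76, 75, 60, 50, 59, 75, 76, 75, 59, 48, 58, 74, 76, 76]
t=6: [66, 58, 65, 75, 76, 75, 66, 58, 66, 75, 76, 75, 65, 57, 65, 75, 76, 74]
t=7: [73, 67, 72, 76, 76, 76, 73, 67, 72, 76, 76, 76, 72, 66, 72, 76, 76, 76]
t=8: [78, 76, 79, 76, 76, 76, 78, 76, 79, 76, 76, 76, 78, 76, 79, 76, 76, 76]
t=9: [74, 75, 73, 75, 76, 75, 74, 75, 73, 75, 76, 75, 74, 75, 73, 75, 76, 75]
t=10: [77, 77, 78, 77, 76, 77, 77, 77, 78, 77, 76, 77, 77, 77, 78, 77, 76, 77]
t=11: [75, 74, 74, 75, 75, 75, 75, 74, 74, 75, 75, 75, 75, 74, 74, 75, 75, 75]
t=12: [77, 77, 77, 77, 77, 77, 77, 77, 77, 77, 77, 77, 77, 77, 77, 77, 77, 77]
t=13: [75, 75, 75, 75, 75, 75, 75, 75, 75, 75, 75, 75, 75, 75, 75, 75, 75, 75]
t=14: [77, 77, 77, 77, 77, 77, 77, 77, 77, 77, 77, 77, 77, 77, 77, 77, 77, 77]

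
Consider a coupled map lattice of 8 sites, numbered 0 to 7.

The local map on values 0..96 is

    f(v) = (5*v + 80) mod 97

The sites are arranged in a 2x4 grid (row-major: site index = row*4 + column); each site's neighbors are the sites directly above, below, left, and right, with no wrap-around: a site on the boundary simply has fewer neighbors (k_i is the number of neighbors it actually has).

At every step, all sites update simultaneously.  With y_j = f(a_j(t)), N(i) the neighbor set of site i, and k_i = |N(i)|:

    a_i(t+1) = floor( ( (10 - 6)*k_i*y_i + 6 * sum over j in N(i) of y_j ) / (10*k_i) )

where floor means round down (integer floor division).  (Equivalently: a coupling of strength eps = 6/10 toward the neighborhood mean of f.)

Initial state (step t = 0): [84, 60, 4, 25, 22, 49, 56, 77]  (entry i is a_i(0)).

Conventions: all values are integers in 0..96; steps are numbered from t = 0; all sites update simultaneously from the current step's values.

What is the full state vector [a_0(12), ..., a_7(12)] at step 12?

Simulating step by step:
t=0: [84, 60, 4, 25, 22, 49, 56, 77]
t=1: [60, 46, 35, 28, 51, 63, 50, 54]
t=2: [54, 39, 41, 46, 46, 23, 41, 43]
t=3: [53, 62, 74, 36, 25, 38, 55, 34]
t=4: [25, 39, 51, 61, 43, 45, 64, 61]
t=5: [29, 46, 55, 79, 9, 25, 35, 69]
t=6: [26, 28, 59, 65, 23, 26, 46, 59]
t=7: [14, 33, 46, 57, 10, 15, 44, 44]
t=8: [46, 46, 34, 38, 46, 41, 20, 28]
t=9: [19, 40, 58, 55, 40, 60, 67, 58]
t=10: [82, 83, 67, 73, 84, 75, 60, 58]
t=11: [9, 23, 42, 54, 27, 49, 70, 75]
t=12: [17, 32, 58, 72, 27, 26, 56, 57]

Answer: [17, 32, 58, 72, 27, 26, 56, 57]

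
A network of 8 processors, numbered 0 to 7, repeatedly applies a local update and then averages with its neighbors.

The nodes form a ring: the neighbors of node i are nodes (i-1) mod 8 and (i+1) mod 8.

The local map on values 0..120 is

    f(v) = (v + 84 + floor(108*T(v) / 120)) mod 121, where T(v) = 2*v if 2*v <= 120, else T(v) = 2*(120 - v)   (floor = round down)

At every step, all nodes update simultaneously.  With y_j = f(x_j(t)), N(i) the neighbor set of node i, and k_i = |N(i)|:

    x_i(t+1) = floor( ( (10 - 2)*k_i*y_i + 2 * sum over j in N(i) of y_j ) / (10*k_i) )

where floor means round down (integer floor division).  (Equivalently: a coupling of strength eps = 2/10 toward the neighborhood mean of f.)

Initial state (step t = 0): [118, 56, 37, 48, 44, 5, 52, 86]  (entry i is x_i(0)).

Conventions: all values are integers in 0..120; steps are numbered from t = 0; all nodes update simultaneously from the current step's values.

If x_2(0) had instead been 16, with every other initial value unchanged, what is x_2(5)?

Simulating step by step:
t=0: [118, 56, 16, 48, 44, 5, 52, 86]
t=1: [90, 104, 27, 86, 88, 97, 107, 107]
t=2: [104, 90, 50, 102, 107, 100, 93, 94]
t=3: [97, 105, 102, 97, 94, 98, 103, 102]
t=4: [100, 95, 97, 100, 102, 99, 96, 97]
t=5: [99, 102, 101, 99, 97, 99, 101, 100]

Answer: x_2(5) = 101
Key observation: This trace re-runs the system from the modified initial state.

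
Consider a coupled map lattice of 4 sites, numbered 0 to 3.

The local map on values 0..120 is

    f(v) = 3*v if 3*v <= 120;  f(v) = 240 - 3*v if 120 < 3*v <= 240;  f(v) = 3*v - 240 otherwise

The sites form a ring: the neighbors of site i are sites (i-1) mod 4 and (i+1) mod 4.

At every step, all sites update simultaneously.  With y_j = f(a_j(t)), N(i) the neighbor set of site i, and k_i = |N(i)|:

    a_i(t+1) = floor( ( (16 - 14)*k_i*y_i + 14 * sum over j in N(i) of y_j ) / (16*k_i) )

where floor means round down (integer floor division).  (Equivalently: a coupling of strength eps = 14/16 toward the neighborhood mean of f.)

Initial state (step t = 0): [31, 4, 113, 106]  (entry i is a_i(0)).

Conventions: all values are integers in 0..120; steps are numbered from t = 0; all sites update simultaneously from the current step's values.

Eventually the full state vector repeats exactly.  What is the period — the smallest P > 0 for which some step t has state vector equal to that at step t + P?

Simulating step by step:
t=0: [31, 4, 113, 106]
t=1: [51, 85, 51, 93]
t=2: [34, 78, 34, 81]
t=3: [16, 90, 16, 89]
t=4: [30, 45, 30, 45]
t=5: [103, 91, 103, 91]
t=6: [37, 64, 37, 64]
t=7: [55, 103, 55, 103]
t=8: [69, 74, 69, 74]
t=9: [19, 31, 19, 31]
t=10: [88, 61, 88, 61]
t=11: [52, 28, 52, 28]
t=12: [84, 84, 84, 84]
t=13: [12, 12, 12, 12]
t=14: [36, 36, 36, 36]
t=15: [108, 108, 108, 108]
t=16: [84, 84, 84, 84]

Answer: 4
Key observation: The state at step 12, [84, 84, 84, 84], reappears at step 16 — and no state repeats earlier — so the cycle the system enters has period 4.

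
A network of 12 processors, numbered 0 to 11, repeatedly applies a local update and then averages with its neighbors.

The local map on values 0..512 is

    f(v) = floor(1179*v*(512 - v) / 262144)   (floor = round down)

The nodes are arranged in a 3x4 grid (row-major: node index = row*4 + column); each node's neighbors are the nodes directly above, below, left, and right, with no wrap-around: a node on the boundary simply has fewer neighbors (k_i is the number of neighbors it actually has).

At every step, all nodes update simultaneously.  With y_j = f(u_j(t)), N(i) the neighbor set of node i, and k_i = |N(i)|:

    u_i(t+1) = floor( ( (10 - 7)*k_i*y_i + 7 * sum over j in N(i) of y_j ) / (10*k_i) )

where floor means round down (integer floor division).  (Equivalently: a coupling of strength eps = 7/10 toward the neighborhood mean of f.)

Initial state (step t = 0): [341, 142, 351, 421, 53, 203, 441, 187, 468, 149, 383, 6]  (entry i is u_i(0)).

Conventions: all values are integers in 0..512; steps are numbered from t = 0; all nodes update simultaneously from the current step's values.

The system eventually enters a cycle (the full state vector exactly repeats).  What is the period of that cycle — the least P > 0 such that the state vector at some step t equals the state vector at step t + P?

Simulating step by step:
t=0: [341, 142, 351, 421, 53, 203, 441, 187, 468, 149, 383, 6]
t=1: [199, 257, 204, 236, 181, 212, 222, 157, 150, 211, 159, 177]
t=2: [281, 286, 288, 273, 269, 284, 273, 272, 267, 267, 271, 255]
t=3: [291, 290, 291, 291, 292, 292, 292, 293, 293, 293, 293, 293]
t=4: [288, 288, 288, 288, 288, 288, 288, 288, 288, 288, 288, 288]
t=5: [290, 290, 290, 290, 290, 290, 290, 290, 290, 290, 290, 290]
t=6: [289, 289, 289, 289, 289, 289, 289, 289, 289, 289, 289, 289]
t=7: [289, 289, 289, 289, 289, 289, 289, 289, 289, 289, 289, 289]

Answer: 1
Key observation: The state at step 6, [289, 289, 289, 289, 289, 289, 289, 289, 289, 289, 289, 289], reappears at step 7 — and no state repeats earlier — so the cycle the system enters has period 1.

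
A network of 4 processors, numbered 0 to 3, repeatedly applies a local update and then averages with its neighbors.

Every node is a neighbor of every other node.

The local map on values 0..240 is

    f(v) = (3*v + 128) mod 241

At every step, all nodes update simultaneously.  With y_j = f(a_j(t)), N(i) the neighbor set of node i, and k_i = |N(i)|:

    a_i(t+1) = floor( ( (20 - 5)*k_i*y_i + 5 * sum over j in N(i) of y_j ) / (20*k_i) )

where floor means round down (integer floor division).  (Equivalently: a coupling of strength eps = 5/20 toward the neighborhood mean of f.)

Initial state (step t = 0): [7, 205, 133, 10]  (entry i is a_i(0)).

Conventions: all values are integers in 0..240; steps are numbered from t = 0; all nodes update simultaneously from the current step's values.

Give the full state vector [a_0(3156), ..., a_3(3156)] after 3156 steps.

Answer: [165, 165, 165, 69]
Key observation: The state at step 24, [165, 165, 165, 69], reappears at step 28: the system is in a cycle of period 4 from step 24 on.  Therefore the state at step 3156 equals the state at step 24 + ((3156 - 24) mod 4) = 24, which is [165, 165, 165, 69].

Derivation:
t=0: [7, 205, 133, 10]
t=1: [130, 44, 61, 136]
t=2: [38, 27, 61, 50]
t=3: [27, 165, 73, 51]
t=4: [180, 135, 112, 68]
t=5: [169, 79, 194, 106]
t=6: [161, 141, 211, 195]
t=7: [124, 84, 64, 192]
t=8: [50, 130, 90, 186]
t=9: [60, 60, 140, 172]
t=10: [74, 74, 74, 138]
t=11: [104, 104, 104, 72]
t=12: [191, 191, 191, 127]
t=13: [203, 203, 203, 75]
t=14: [22, 22, 22, 87]
t=15: [190, 190, 190, 159]
t=16: [208, 208, 208, 146]
t=17: [33, 33, 33, 70]
t=18: [216, 216, 216, 129]
t=19: [51, 51, 51, 38]
t=20: [36, 36, 36, 10]
t=21: [229, 229, 229, 177]
t=22: [99, 99, 99, 155]
t=23: [177, 177, 177, 129]
t=24: [165, 165, 165, 69]
t=25: [137, 137, 137, 105]
t=26: [69, 69, 69, 165]
t=27: [97, 97, 97, 129]
t=28: [165, 165, 165, 69]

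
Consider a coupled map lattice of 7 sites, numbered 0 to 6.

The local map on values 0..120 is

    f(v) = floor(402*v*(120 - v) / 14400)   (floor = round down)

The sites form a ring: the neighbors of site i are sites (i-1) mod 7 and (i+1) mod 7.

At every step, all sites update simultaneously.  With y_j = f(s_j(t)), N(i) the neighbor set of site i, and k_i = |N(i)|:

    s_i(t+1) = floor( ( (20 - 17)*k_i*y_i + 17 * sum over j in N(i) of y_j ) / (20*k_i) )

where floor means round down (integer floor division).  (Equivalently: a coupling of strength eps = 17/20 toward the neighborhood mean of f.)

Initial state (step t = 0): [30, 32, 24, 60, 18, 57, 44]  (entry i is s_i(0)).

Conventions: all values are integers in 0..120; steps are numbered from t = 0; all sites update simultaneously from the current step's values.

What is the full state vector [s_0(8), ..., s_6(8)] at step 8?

Simulating step by step:
t=0: [30, 32, 24, 60, 18, 57, 44]
t=1: [83, 70, 85, 63, 92, 76, 88]
t=2: [87, 85, 96, 80, 92, 77, 87]
t=3: [81, 73, 82, 70, 87, 77, 85]
t=4: [88, 88, 94, 85, 92, 83, 88]
t=5: [78, 73, 78, 71, 82, 76, 80]
t=6: [91, 91, 95, 89, 93, 88, 91]
t=7: [73, 70, 73, 69, 76, 72, 75]
t=8: [95, 95, 97, 94, 96, 93, 95]

Answer: [95, 95, 97, 94, 96, 93, 95]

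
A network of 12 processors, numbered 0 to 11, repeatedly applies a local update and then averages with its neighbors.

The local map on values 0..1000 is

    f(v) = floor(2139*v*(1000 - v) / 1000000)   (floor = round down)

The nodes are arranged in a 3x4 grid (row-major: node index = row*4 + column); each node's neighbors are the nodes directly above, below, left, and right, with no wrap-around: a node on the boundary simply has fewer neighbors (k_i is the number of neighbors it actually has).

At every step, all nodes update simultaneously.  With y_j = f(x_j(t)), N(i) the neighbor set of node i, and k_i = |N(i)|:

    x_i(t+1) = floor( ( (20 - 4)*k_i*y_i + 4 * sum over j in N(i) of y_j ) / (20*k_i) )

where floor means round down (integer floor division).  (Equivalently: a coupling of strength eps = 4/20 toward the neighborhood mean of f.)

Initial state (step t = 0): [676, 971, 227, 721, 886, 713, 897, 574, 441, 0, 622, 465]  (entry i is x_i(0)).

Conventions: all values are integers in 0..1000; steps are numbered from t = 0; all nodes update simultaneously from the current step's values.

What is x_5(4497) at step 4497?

Answer: x_5(4497) = 532
Key observation: The state at step 5, [532, 532, 532, 532, 532, 532, 532, 532, 532, 532, 532, 532], reappears at step 6: the system is in a cycle of period 1 from step 5 on.  Therefore the state at step 4497 equals the state at step 5 + ((4497 - 5) mod 1) = 5, which is [532, 532, 532, 532, 532, 532, 532, 532, 532, 532, 532, 532].

Derivation:
t=0: [676, 971, 227, 721, 886, 713, 897, 574, 441, 0, 622, 465]
t=1: [402, 133, 345, 433, 268, 373, 249, 495, 443, 97, 450, 528]
t=2: [477, 296, 464, 521, 437, 462, 421, 524, 482, 253, 497, 532]
t=3: [523, 462, 524, 532, 527, 519, 523, 532, 520, 429, 524, 532]
t=4: [532, 531, 532, 532, 533, 532, 532, 532, 532, 525, 532, 532]
t=5: [532, 532, 532, 532, 532, 532, 532, 532, 532, 532, 532, 532]
t=6: [532, 532, 532, 532, 532, 532, 532, 532, 532, 532, 532, 532]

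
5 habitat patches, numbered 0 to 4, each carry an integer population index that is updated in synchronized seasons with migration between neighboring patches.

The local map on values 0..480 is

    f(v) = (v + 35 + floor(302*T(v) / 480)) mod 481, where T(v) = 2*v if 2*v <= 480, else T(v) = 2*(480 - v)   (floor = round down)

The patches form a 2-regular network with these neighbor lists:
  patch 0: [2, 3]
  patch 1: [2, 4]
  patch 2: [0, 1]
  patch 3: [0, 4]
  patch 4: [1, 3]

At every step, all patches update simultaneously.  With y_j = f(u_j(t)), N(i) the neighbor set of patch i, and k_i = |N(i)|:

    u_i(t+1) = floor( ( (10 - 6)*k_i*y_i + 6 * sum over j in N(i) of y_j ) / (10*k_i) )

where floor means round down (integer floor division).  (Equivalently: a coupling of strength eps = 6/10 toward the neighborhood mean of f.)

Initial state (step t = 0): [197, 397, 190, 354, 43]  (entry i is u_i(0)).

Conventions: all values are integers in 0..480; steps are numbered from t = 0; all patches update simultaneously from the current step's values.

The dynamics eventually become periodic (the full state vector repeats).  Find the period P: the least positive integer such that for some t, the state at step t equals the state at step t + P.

Simulating step by step:
t=0: [197, 397, 190, 354, 43]
t=1: [350, 200, 345, 209, 89]
t=2: [54, 92, 48, 100, 103]
t=3: [183, 219, 176, 230, 257]
t=4: [330, 176, 321, 190, 72]
t=5: [190, 254, 181, 266, 347]
t=6: [345, 190, 344, 195, 81]
t=7: [190, 271, 187, 275, 368]
t=8: [348, 190, 348, 192, 76]
t=9: [188, 267, 186, 269, 362]
t=10: [346, 191, 346, 192, 78]
t=11: [188, 270, 187, 270, 364]
t=12: [347, 191, 346, 191, 78]
t=13: [187, 270, 187, 270, 364]
t=14: [346, 191, 346, 191, 78]
t=15: [187, 270, 187, 270, 364]

Answer: 2
Key observation: The state at step 13, [187, 270, 187, 270, 364], reappears at step 15 — and no state repeats earlier — so the cycle the system enters has period 2.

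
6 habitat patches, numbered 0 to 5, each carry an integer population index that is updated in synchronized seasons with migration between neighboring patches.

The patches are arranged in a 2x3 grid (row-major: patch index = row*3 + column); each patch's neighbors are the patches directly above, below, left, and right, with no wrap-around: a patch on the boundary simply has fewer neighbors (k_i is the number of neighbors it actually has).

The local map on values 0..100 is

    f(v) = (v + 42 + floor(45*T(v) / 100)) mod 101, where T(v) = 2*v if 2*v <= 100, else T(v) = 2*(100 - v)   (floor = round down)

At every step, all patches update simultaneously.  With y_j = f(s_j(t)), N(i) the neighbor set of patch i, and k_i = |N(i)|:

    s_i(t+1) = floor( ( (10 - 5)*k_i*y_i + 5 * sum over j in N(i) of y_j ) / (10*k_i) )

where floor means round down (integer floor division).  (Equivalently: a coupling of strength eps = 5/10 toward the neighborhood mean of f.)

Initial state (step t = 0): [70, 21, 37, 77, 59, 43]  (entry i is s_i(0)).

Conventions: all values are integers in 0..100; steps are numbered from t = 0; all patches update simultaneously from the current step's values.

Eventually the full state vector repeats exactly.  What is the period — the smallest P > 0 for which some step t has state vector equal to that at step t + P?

Answer: 3
Key observation: The state at step 37, [37, 37, 37, 37, 37, 37], reappears at step 40 — and no state repeats earlier — so the cycle the system enters has period 3.

Derivation:
t=0: [70, 21, 37, 77, 59, 43]
t=1: [48, 54, 31, 37, 41, 22]
t=2: [27, 43, 79, 18, 30, 71]
t=3: [71, 49, 34, 86, 72, 53]
t=4: [37, 30, 20, 38, 37, 28]
t=5: [33, 66, 88, 12, 40, 70]
t=6: [26, 28, 38, 37, 31, 33]
t=7: [72, 81, 31, 53, 68, 29]
t=8: [37, 48, 84, 36, 47, 82]
t=9: [15, 29, 37, 14, 28, 36]
t=10: [76, 77, 32, 75, 76, 31]
t=11: [38, 31, 35, 38, 48, 59]
t=12: [34, 58, 37, 17, 40, 27]
t=13: [30, 23, 37, 42, 42, 53]
t=14: [75, 64, 35, 39, 33, 25]
t=15: [32, 26, 35, 17, 25, 47]
t=16: [41, 61, 33, 59, 77, 39]
t=17: [27, 28, 14, 32, 33, 17]
t=18: [70, 74, 76, 24, 29, 54]
t=19: [50, 47, 37, 77, 75, 51]
t=20: [35, 29, 22, 37, 36, 30]
t=21: [30, 65, 90, 9, 39, 72]
t=22: [73, 44, 38, 58, 29, 32]
t=23: [34, 36, 12, 51, 58, 28]
t=24: [13, 22, 58, 28, 41, 72]
t=25: [77, 61, 48, 68, 45, 32]
t=26: [37, 34, 25, 34, 25, 15]
t=27: [8, 34, 63, 27, 57, 79]
t=28: [53, 24, 29, 69, 40, 37]
t=29: [49, 68, 73, 31, 31, 34]
t=30: [51, 47, 29, 83, 73, 37]
t=31: [35, 43, 58, 38, 32, 39]
t=32: [12, 18, 27, 8, 8, 16]
t=33: [65, 73, 83, 58, 62, 73]
t=34: [37, 37, 38, 36, 37, 38]
t=35: [10, 11, 12, 10, 11, 12]
t=36: [61, 62, 63, 61, 62, 63]
t=37: [37, 37, 37, 37, 37, 37]
t=38: [11, 11, 11, 11, 11, 11]
t=39: [62, 62, 62, 62, 62, 62]
t=40: [37, 37, 37, 37, 37, 37]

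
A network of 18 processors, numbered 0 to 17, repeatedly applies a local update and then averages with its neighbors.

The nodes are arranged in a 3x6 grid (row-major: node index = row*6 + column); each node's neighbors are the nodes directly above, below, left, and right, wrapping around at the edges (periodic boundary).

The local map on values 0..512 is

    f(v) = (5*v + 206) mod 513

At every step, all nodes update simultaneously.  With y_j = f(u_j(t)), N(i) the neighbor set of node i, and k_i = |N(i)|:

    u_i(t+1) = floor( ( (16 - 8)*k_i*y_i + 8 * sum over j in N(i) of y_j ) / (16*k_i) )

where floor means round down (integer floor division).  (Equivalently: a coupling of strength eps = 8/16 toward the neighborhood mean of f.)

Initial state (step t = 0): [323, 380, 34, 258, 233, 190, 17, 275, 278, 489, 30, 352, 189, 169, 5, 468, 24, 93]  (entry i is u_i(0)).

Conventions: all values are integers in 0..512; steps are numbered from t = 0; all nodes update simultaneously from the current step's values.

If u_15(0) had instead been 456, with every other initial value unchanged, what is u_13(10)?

Answer: u_13(10) = 340
Key observation: This trace re-runs the system from the modified initial state.

Derivation:
t=0: [323, 380, 34, 258, 233, 190, 17, 275, 278, 489, 30, 352, 189, 169, 5, 456, 24, 93]
t=1: [216, 117, 289, 390, 332, 216, 255, 74, 120, 207, 326, 330, 157, 69, 227, 356, 324, 205]
t=2: [313, 198, 179, 189, 282, 268, 367, 164, 234, 250, 291, 310, 358, 160, 268, 338, 303, 270]
t=3: [258, 185, 119, 179, 93, 71, 364, 189, 239, 334, 174, 189, 384, 325, 162, 271, 162, 116]
t=4: [324, 199, 276, 138, 163, 152, 342, 219, 344, 233, 165, 169, 227, 246, 373, 188, 314, 230]
t=5: [308, 214, 144, 319, 388, 370, 301, 306, 279, 284, 141, 158, 333, 303, 130, 183, 238, 293]
t=6: [198, 249, 321, 217, 176, 116, 238, 181, 161, 145, 328, 329, 252, 231, 265, 180, 274, 214]
t=7: [273, 320, 347, 236, 140, 235, 310, 246, 409, 352, 256, 306, 360, 349, 400, 193, 105, 257]
t=8: [179, 290, 323, 350, 370, 313, 246, 341, 273, 359, 384, 285, 374, 368, 221, 217, 291, 387]
t=9: [135, 213, 247, 335, 107, 148, 275, 319, 191, 329, 122, 146, 147, 353, 278, 293, 115, 103]
t=10: [327, 307, 304, 306, 282, 369, 206, 237, 198, 270, 305, 334, 345, 340, 167, 188, 242, 298]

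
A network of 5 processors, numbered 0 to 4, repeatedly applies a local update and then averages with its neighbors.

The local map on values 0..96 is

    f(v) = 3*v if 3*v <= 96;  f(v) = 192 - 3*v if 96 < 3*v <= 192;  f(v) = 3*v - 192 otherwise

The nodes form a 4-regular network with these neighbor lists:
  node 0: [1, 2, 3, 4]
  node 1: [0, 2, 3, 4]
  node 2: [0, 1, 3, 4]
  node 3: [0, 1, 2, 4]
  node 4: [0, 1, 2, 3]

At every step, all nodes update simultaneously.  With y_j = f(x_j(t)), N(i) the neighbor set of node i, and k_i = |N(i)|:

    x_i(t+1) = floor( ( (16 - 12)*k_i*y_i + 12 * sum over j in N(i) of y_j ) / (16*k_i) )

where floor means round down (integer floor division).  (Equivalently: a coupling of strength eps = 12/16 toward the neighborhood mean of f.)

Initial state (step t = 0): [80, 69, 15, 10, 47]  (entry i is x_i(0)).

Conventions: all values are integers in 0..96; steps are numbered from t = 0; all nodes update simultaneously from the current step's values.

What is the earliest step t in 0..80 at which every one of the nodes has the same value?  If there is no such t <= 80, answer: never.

Simulating step by step:
t=0: [80, 69, 15, 10, 47]  (not all equal)
t=1: [38, 36, 38, 37, 38]  (not all equal)
t=2: [79, 80, 79, 79, 79]  (not all equal)
t=3: [45, 45, 45, 45, 45]  (all equal)

Answer: 3
Key observation: Synchronization is absorbing here: once all nodes are equal they stay equal, and step 3 is the first all-equal step.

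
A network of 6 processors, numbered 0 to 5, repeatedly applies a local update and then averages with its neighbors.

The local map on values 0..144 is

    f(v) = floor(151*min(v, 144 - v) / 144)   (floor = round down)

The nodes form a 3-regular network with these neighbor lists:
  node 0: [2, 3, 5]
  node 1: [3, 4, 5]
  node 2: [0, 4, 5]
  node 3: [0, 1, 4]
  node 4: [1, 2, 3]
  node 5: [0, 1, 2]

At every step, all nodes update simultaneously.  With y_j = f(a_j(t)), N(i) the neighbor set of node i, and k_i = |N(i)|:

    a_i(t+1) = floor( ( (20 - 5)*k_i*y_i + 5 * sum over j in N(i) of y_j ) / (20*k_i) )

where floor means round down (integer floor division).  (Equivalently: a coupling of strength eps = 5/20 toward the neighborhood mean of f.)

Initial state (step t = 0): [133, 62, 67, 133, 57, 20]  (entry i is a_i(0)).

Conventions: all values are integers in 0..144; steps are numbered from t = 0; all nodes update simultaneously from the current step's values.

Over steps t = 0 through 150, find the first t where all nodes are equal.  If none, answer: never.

Answer: 19
Key observation: Synchronization is absorbing here: once all nodes are equal they stay equal, and step 19 is the first all-equal step.

Derivation:
t=0: [133, 62, 67, 133, 57, 20]  (not all equal)
t=1: [16, 56, 60, 19, 56, 27]  (not all equal)
t=2: [21, 52, 55, 25, 55, 32]  (not all equal)
t=3: [26, 50, 52, 30, 54, 35]  (not all equal)
t=4: [30, 49, 50, 34, 53, 38]  (not all equal)
t=5: [33, 49, 49, 37, 52, 40]  (not all equal)
t=6: [36, 49, 49, 40, 52, 42]  (not all equal)
t=7: [39, 49, 49, 42, 52, 44]  (not all equal)
t=8: [41, 50, 49, 45, 52, 46]  (not all equal)
t=9: [43, 51, 50, 47, 53, 48]  (not all equal)
t=10: [46, 52, 51, 49, 54, 50]  (not all equal)
t=11: [49, 53, 52, 51, 55, 51]  (not all equal)
t=12: [51, 54, 53, 53, 56, 53]  (not all equal)
t=13: [53, 56, 55, 55, 57, 54]  (not all equal)
t=14: [55, 57, 56, 57, 58, 56]  (not all equal)
t=15: [57, 59, 58, 58, 59, 58]  (not all equal)
t=16: [59, 60, 60, 60, 60, 60]  (not all equal)
t=17: [61, 62, 61, 61, 62, 61]  (not all equal)
t=18: [63, 64, 63, 63, 64, 63]  (not all equal)
t=19: [66, 66, 66, 66, 66, 66]  (all equal)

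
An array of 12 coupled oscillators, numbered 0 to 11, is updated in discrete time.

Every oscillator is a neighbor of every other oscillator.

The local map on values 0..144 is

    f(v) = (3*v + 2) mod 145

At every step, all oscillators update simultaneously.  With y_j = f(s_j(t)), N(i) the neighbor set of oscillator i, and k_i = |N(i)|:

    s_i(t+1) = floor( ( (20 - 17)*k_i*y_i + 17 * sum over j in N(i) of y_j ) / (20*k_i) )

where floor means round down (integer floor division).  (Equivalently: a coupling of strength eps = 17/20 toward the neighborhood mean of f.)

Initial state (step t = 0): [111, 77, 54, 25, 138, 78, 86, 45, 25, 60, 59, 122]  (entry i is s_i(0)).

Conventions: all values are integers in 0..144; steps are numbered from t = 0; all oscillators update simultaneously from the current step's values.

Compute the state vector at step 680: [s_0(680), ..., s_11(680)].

Answer: [57, 57, 57, 57, 57, 57, 57, 57, 57, 57, 57, 57]
Key observation: The state at step 3, [115, 115, 115, 115, 115, 115, 115, 115, 115, 115, 115, 115], reappears at step 7: the system is in a cycle of period 4 from step 3 on.  Therefore the state at step 680 equals the state at step 3 + ((680 - 3) mod 4) = 4, which is [57, 57, 57, 57, 57, 57, 57, 57, 57, 57, 57, 57].

Derivation:
t=0: [111, 77, 54, 25, 138, 78, 86, 45, 25, 60, 59, 122]
t=1: [74, 77, 72, 77, 80, 78, 79, 81, 77, 74, 73, 77]
t=2: [86, 86, 85, 86, 87, 87, 87, 87, 86, 86, 85, 86]
t=3: [115, 115, 115, 115, 115, 115, 115, 115, 115, 115, 115, 115]
t=4: [57, 57, 57, 57, 57, 57, 57, 57, 57, 57, 57, 57]
t=5: [28, 28, 28, 28, 28, 28, 28, 28, 28, 28, 28, 28]
t=6: [86, 86, 86, 86, 86, 86, 86, 86, 86, 86, 86, 86]
t=7: [115, 115, 115, 115, 115, 115, 115, 115, 115, 115, 115, 115]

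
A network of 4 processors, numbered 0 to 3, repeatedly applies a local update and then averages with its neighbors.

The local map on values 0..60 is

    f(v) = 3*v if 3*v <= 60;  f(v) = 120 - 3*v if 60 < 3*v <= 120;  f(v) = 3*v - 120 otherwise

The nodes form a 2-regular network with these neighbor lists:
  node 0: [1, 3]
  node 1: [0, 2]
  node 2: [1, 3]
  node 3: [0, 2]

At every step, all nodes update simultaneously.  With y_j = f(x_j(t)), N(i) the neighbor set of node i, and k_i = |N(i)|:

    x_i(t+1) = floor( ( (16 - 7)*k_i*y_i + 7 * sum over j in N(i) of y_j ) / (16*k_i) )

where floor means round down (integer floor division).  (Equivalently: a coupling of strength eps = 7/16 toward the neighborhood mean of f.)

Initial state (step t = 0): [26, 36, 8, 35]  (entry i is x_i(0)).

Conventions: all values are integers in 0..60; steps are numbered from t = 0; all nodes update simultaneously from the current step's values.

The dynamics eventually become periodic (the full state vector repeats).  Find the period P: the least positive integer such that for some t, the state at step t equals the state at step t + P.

Answer: 14
Key observation: The state at step 10, [44, 33, 33, 44], reappears at step 24 — and no state repeats earlier — so the cycle the system enters has period 14.

Derivation:
t=0: [26, 36, 8, 35]
t=1: [29, 21, 19, 22]
t=2: [42, 51, 56, 50]
t=3: [17, 30, 40, 28]
t=4: [43, 28, 14, 31]
t=5: [18, 31, 37, 26]
t=6: [45, 28, 20, 37]
t=7: [18, 36, 43, 21]
t=8: [45, 20, 20, 45]
t=9: [24, 50, 50, 24]
t=10: [44, 33, 33, 44]
t=11: [13, 19, 19, 13]
t=12: [42, 53, 53, 42]
t=13: [13, 31, 31, 13]
t=14: [36, 29, 29, 36]
t=15: [16, 28, 28, 16]
t=16: [45, 38, 38, 45]
t=17: [13, 7, 7, 13]
t=18: [35, 24, 24, 35]
t=19: [22, 40, 40, 22]
t=20: [42, 11, 11, 42]
t=21: [11, 27, 27, 11]
t=22: [34, 37, 37, 34]
t=23: [16, 10, 10, 16]
t=24: [44, 33, 33, 44]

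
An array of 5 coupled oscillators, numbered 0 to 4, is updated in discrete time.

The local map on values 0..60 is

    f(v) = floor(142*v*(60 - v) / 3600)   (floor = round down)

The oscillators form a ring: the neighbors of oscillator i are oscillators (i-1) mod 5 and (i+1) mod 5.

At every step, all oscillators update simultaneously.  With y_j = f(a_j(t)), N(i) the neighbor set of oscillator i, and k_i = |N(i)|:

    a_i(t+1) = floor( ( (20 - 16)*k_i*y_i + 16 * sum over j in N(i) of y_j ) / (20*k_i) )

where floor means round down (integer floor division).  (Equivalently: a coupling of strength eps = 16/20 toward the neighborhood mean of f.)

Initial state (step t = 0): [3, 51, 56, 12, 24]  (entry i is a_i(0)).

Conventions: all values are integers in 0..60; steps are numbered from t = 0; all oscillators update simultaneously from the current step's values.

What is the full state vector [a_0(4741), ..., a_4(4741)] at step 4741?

Simulating step by step:
t=0: [3, 51, 56, 12, 24]
t=1: [22, 9, 17, 21, 18]
t=2: [25, 27, 25, 29, 31]
t=3: [34, 34, 34, 34, 34]
t=4: [34, 34, 34, 34, 34]

Answer: [34, 34, 34, 34, 34]
Key observation: The state at step 3, [34, 34, 34, 34, 34], reappears at step 4: the system is in a cycle of period 1 from step 3 on.  Therefore the state at step 4741 equals the state at step 3 + ((4741 - 3) mod 1) = 3, which is [34, 34, 34, 34, 34].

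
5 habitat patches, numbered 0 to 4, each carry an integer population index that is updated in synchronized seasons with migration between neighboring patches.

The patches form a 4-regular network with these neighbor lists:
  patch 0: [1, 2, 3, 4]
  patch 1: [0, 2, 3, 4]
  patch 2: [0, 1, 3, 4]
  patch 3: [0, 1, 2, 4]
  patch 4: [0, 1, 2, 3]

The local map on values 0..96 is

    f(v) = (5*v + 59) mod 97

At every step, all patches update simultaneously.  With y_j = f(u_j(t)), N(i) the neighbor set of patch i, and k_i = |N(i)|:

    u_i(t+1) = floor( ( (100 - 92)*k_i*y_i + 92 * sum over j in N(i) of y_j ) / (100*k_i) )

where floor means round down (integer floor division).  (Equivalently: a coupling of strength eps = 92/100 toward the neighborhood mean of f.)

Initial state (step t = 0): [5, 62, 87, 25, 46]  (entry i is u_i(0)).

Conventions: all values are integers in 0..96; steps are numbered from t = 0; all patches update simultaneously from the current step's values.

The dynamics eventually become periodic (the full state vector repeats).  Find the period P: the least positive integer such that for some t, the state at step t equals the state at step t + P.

Simulating step by step:
t=0: [5, 62, 87, 25, 46]
t=1: [68, 69, 79, 68, 66]
t=2: [22, 21, 14, 22, 24]
t=3: [63, 64, 69, 63, 62]
t=4: [67, 66, 77, 67, 68]
t=5: [17, 18, 10, 17, 16]
t=6: [38, 38, 44, 38, 39]
t=7: [63, 63, 58, 63, 62]
t=8: [76, 76, 79, 76, 76]
t=9: [54, 54, 52, 54, 54]
t=10: [35, 35, 37, 35, 35]
t=11: [42, 42, 40, 42, 42]
t=12: [72, 72, 74, 72, 72]
t=13: [33, 33, 31, 33, 33]
t=14: [27, 27, 29, 27, 27]
t=15: [2, 2, 0, 2, 2]
t=16: [66, 66, 68, 66, 66]
t=17: [3, 3, 1, 3, 3]
t=18: [71, 71, 73, 71, 71]
t=19: [28, 28, 26, 28, 28]
t=20: [25, 25, 11, 25, 25]
t=21: [70, 70, 81, 70, 70]
t=22: [33, 33, 25, 33, 33]
t=23: [43, 43, 34, 43, 43]
t=24: [69, 69, 76, 69, 69]
t=25: [24, 24, 18, 24, 24]
t=26: [75, 75, 79, 75, 75]
t=27: [50, 50, 47, 50, 50]
t=28: [14, 14, 16, 14, 14]
t=29: [34, 34, 32, 34, 34]
t=30: [32, 32, 34, 32, 32]
t=31: [27, 27, 25, 27, 27]
t=32: [20, 20, 6, 20, 20]
t=33: [68, 68, 64, 68, 68]
t=34: [28, 28, 17, 28, 28]
t=35: [14, 14, 8, 14, 14]
t=36: [25, 25, 29, 25, 25]
t=37: [69, 69, 80, 69, 69]
t=38: [28, 28, 20, 28, 28]
t=39: [18, 18, 9, 18, 18]
t=40: [41, 41, 48, 41, 41]
t=41: [55, 55, 65, 55, 55]
t=42: [54, 54, 47, 54, 54]
t=43: [29, 29, 35, 29, 29]
t=44: [16, 16, 12, 16, 16]
t=45: [37, 37, 40, 37, 37]
t=46: [53, 53, 51, 53, 53]
t=47: [30, 30, 32, 30, 30]
t=48: [17, 17, 15, 17, 17]
t=49: [44, 44, 46, 44, 44]
t=50: [87, 87, 85, 87, 87]
t=51: [29, 29, 15, 29, 29]
t=52: [16, 16, 12, 16, 16]

Answer: 8
Key observation: The state at step 44, [16, 16, 12, 16, 16], reappears at step 52 — and no state repeats earlier — so the cycle the system enters has period 8.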